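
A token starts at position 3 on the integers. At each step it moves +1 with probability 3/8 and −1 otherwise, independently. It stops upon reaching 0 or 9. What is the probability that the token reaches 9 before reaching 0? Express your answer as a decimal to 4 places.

Let r = q/p = (5/8)/(3/8) = 5/3. The recurrence P(i) = p·P(i+1) + q·P(i−1) with P(0)=0, P(9)=1 gives P(i) = (1 − r^i)/(1 − r^9).
P(3) = (1 − (5/3)^3) / (1 − (5/3)^9) = 729/19729 ≈ 0.0370.

0.0370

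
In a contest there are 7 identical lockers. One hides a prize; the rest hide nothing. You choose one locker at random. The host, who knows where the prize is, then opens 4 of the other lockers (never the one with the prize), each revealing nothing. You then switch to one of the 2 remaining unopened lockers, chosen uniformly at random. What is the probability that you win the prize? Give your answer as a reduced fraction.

Your original locker holds the prize with probability 1/7, so the other 6 collectively hold it with probability 6/7.
The host can always find 4 empty lockers to open, so the reveals don't change that 6/7; it is now spread over the 2 remaining unopened lockers.
P(win by switching) = (6/7) · (1/2) = 3/7.

3/7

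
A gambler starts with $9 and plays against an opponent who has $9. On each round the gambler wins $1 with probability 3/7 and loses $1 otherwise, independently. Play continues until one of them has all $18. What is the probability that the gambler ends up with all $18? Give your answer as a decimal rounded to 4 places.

0.0698

Let r = q/p = (4/7)/(3/7) = 4/3. The recurrence P(i) = p·P(i+1) + q·P(i−1) with P(0)=0, P(18)=1 gives P(i) = (1 − r^i)/(1 − r^18).
P(9) = (1 − (4/3)^9) / (1 − (4/3)^18) = 19683/281827 ≈ 0.0698.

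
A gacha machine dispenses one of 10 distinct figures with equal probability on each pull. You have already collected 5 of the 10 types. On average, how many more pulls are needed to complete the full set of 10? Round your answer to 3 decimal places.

Starting from 5 distinct types, each trial gives a new one with probability (10−i)/10 when i types are held, so the wait for the next new type is 10/(10−i).
E = 10/5 + 10/4 + 10/3 + 10/2 + 10/1 = 137/6 ≈ 22.833.

22.833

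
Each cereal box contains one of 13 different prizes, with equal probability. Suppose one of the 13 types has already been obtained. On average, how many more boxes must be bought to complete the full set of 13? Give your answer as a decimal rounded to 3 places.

Starting from 1 distinct type, each trial gives a new one with probability (13−i)/13 when i types are held, so the wait for the next new type is 13/(13−i).
E = 13/12 + 13/11 + 13/10 + 13/9 + 13/8 + 13/7 + 13/6 + 13/5 + 13/4 + 13/3 + 13/2 + 13/1 = 1118273/27720 ≈ 40.342.

40.342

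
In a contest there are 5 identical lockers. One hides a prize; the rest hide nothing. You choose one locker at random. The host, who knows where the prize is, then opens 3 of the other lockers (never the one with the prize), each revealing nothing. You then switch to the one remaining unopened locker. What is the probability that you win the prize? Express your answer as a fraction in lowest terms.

Your original locker holds the prize with probability 1/5, so the other 4 collectively hold it with probability 4/5.
The host can always find 3 empty lockers to open, so the reveals don't change that 4/5; it is now spread over the 1 remaining unopened locker.
P(win by switching) = (4/5) · (1/1) = 4/5.

4/5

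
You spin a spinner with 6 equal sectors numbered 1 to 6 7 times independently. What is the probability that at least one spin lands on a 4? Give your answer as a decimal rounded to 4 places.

P(no spin lands on a 4) = (5/6)^7 ≈ 0.2791.
P(at least one) = 1 − 0.2791 = 0.7209.

0.7209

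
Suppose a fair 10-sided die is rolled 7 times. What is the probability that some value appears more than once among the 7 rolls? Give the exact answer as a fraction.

2936/3125

P(all 7 different) = 10/10 · 9/10 · ··· · 4/10 = 189/3125.
P(at least two equal) = 1 − 189/3125 = 2936/3125.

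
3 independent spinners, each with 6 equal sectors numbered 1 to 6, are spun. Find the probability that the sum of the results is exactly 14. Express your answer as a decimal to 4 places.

There are 6^3 = 216 equally likely outcomes.
The number of ordered 3-tuples from {1,…,6} summing to 14 is 15.
P(sum = 14) = 15/216 = 5/72 ≈ 0.0694.

0.0694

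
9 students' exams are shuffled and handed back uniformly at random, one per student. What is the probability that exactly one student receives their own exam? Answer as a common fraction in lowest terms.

2119/5760

Choose which one is fixed: C(9,1) = 9 ways.
The remaining 8 must have no fixed point: D(8) = 14833.
P = 9·14833/362880 = 2119/5760.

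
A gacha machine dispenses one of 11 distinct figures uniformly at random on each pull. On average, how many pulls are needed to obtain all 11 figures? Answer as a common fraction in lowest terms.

83711/2520

After i distinct types are collected, each trial gives a new one with probability (11−i)/11, so the expected wait for the next new type is 11/(11−i).
E = 11/11 + 11/10 + 11/9 + 11/8 + 11/7 + 11/6 + 11/5 + 11/4 + 11/3 + 11/2 + 11/1 = 83711/2520.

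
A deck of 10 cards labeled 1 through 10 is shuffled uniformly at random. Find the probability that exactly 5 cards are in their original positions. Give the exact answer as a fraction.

11/3600

Choose which 5 of the 10 are fixed: C(10,5) = 252 ways.
The remaining 5 must have no fixed point: D(5) = 44.
P = 252·44/3628800 = 11/3600.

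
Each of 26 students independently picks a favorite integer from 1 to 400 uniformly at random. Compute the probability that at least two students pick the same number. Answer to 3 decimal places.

0.564

It's easier to compute the probability that all 26 are distinct.
P(all distinct) = 400/400 · 399/400 · ··· · 375/400 ≈ 0.436.
So the probability of at least one match is 1 − 0.436 = 0.564.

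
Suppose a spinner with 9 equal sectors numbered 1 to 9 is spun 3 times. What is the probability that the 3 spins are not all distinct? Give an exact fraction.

25/81

P(all 3 different) = 9/9 · 8/9 · ··· · 7/9 = 56/81.
P(at least two equal) = 1 − 56/81 = 25/81.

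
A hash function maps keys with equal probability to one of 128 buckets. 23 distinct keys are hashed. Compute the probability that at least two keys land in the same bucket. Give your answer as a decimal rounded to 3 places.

0.878

It's easier to compute the probability that all 23 are distinct.
P(all distinct) = 128/128 · 127/128 · ··· · 106/128 ≈ 0.122.
So the probability of at least one match is 1 − 0.122 = 0.878.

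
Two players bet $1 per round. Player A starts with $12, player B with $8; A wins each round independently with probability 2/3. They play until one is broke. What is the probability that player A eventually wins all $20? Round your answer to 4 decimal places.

0.9998

Let r = q/p = (1/3)/(2/3) = 1/2. The recurrence P(i) = p·P(i+1) + q·P(i−1) with P(0)=0, P(20)=1 gives P(i) = (1 − r^i)/(1 − r^20).
P(12) = (1 − (1/2)^12) / (1 − (1/2)^20) = 69888/69905 ≈ 0.9998.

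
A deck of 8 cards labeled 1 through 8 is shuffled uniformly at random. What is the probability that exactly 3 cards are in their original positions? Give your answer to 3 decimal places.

0.061

Choose which 3 of the 8 are fixed: C(8,3) = 56 ways.
The remaining 5 must have no fixed point: D(5) = 44.
P = 56·44/40320 = 11/180 ≈ 0.061.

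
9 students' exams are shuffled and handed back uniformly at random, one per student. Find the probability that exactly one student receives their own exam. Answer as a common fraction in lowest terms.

Choose which one is fixed: C(9,1) = 9 ways.
The remaining 8 must have no fixed point: D(8) = 14833.
P = 9·14833/362880 = 2119/5760.

2119/5760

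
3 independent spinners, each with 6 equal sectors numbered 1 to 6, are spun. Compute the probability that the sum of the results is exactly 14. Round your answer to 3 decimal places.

There are 6^3 = 216 equally likely outcomes.
The number of ordered 3-tuples from {1,…,6} summing to 14 is 15.
P(sum = 14) = 15/216 = 5/72 ≈ 0.069.

0.069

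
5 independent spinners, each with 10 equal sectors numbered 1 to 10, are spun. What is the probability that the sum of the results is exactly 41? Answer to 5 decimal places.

There are 10^5 = 100000 equally likely outcomes.
The number of ordered 5-tuples from {1,…,10} summing to 41 is 715.
P(sum = 41) = 715/100000 = 143/20000 ≈ 0.00715.

0.00715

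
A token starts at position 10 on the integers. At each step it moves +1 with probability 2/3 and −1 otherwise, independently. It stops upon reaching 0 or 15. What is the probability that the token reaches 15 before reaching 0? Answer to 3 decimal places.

0.999

Let r = q/p = (1/3)/(2/3) = 1/2. The recurrence P(i) = p·P(i+1) + q·P(i−1) with P(0)=0, P(15)=1 gives P(i) = (1 − r^i)/(1 − r^15).
P(10) = (1 − (1/2)^10) / (1 − (1/2)^15) = 1056/1057 ≈ 0.999.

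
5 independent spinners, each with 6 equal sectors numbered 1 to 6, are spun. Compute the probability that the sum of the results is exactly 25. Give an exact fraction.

There are 6^5 = 7776 equally likely outcomes.
The number of ordered 5-tuples from {1,…,6} summing to 25 is 126.
P(sum = 25) = 126/7776 = 7/432.

7/432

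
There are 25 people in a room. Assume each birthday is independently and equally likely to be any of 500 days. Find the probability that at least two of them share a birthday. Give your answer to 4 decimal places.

It's easier to compute the probability that all 25 are distinct.
P(all distinct) = 500/500 · 499/500 · ··· · 476/500 ≈ 0.5433.
So the probability of at least one match is 1 − 0.5433 = 0.4567.

0.4567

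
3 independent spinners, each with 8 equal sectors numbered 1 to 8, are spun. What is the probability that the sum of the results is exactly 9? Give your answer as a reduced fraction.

7/128

There are 8^3 = 512 equally likely outcomes.
The number of ordered 3-tuples from {1,…,8} summing to 9 is 28.
P(sum = 9) = 28/512 = 7/128.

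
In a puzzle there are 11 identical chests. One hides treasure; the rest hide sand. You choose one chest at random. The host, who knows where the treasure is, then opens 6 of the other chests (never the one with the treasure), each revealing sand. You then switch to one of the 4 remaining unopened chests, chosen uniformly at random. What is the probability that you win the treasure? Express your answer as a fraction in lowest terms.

Your original chest holds the treasure with probability 1/11, so the other 10 collectively hold it with probability 10/11.
The host can always find 6 empty chests to open, so the reveals don't change that 10/11; it is now spread over the 4 remaining unopened chests.
P(win by switching) = (10/11) · (1/4) = 5/22.

5/22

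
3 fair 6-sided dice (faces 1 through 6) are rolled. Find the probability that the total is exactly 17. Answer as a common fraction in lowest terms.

There are 6^3 = 216 equally likely outcomes.
The number of ordered 3-tuples from {1,…,6} summing to 17 is 3.
P(sum = 17) = 3/216 = 1/72.

1/72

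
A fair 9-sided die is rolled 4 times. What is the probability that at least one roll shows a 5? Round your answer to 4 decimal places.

0.3757

P(no roll shows a 5) = (8/9)^4 ≈ 0.6243.
P(at least one) = 1 − 0.6243 = 0.3757.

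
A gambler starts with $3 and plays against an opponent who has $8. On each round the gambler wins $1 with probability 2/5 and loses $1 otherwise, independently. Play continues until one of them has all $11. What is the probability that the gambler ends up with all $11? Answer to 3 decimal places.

Let r = q/p = (3/5)/(2/5) = 3/2. The recurrence P(i) = p·P(i+1) + q·P(i−1) with P(0)=0, P(11)=1 gives P(i) = (1 − r^i)/(1 − r^11).
P(3) = (1 − (3/2)^3) / (1 − (3/2)^11) = 4864/175099 ≈ 0.028.

0.028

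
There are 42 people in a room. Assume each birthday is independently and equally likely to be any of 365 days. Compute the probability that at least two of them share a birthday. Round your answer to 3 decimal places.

0.914

It's easier to compute the probability that all 42 are distinct.
P(all distinct) = 365/365 · 364/365 · ··· · 324/365 ≈ 0.086.
So the probability of at least one match is 1 − 0.086 = 0.914.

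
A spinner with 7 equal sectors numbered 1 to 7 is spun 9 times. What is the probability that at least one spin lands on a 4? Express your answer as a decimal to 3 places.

P(no spin lands on a 4) = (6/7)^9 ≈ 0.250.
P(at least one) = 1 − 0.250 = 0.750.

0.750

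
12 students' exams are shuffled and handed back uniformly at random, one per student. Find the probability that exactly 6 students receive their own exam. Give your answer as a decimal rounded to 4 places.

0.0005

Choose which 6 of the 12 are fixed: C(12,6) = 924 ways.
The remaining 6 must have no fixed point: D(6) = 265.
P = 924·265/479001600 = 53/103680 ≈ 0.0005.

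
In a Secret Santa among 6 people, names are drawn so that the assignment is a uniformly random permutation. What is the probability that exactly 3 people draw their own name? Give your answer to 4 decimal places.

0.0556

Choose which 3 of the 6 are fixed: C(6,3) = 20 ways.
The remaining 3 must have no fixed point: D(3) = 2.
P = 20·2/720 = 1/18 ≈ 0.0556.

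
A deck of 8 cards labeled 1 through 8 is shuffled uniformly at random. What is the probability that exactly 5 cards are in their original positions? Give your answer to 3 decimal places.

Choose which 5 of the 8 are fixed: C(8,5) = 56 ways.
The remaining 3 must have no fixed point: D(3) = 2.
P = 56·2/40320 = 1/360 ≈ 0.003.

0.003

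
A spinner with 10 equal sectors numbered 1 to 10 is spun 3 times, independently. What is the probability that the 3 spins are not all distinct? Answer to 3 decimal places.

P(all 3 different) = 10/10 · 9/10 · ··· · 8/10 ≈ 0.720.
P(at least two equal) = 1 − 0.720 = 0.280.

0.280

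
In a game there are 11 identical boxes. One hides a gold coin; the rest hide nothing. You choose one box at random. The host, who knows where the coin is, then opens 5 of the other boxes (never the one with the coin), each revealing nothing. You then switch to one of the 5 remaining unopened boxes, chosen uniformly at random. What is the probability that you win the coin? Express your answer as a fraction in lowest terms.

Your original box holds the coin with probability 1/11, so the other 10 collectively hold it with probability 10/11.
The host can always find 5 empty boxes to open, so the reveals don't change that 10/11; it is now spread over the 5 remaining unopened boxes.
P(win by switching) = (10/11) · (1/5) = 2/11.

2/11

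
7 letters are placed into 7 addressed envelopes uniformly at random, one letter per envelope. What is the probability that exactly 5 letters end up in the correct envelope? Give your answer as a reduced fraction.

1/240

Choose which 5 of the 7 are fixed: C(7,5) = 21 ways.
The remaining 2 must have no fixed point: D(2) = 1.
P = 21·1/5040 = 1/240.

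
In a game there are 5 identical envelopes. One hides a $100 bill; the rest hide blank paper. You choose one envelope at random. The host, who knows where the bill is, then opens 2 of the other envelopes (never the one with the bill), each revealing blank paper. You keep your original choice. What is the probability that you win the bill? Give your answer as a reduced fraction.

1/5

The host can always open 2 empty envelopes regardless of your choice, so the reveals give no information about your original envelope.
P(win by staying) = 1/5.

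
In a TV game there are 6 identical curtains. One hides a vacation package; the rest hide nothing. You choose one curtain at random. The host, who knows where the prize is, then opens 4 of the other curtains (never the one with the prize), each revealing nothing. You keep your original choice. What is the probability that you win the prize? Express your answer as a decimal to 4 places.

The host can always open 4 empty curtains regardless of your choice, so the reveals give no information about your original curtain.
P(win by staying) = 1/6 ≈ 0.1667.

0.1667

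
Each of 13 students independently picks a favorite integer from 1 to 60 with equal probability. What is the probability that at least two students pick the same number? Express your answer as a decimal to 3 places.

0.754

It's easier to compute the probability that all 13 are distinct.
P(all distinct) = 60/60 · 59/60 · ··· · 48/60 ≈ 0.246.
So the probability of at least one match is 1 − 0.246 = 0.754.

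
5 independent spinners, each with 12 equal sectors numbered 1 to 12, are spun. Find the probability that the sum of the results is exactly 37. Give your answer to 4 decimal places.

There are 12^5 = 248832 equally likely outcomes.
The number of ordered 5-tuples from {1,…,12} summing to 37 is 10725.
P(sum = 37) = 10725/248832 = 3575/82944 ≈ 0.0431.

0.0431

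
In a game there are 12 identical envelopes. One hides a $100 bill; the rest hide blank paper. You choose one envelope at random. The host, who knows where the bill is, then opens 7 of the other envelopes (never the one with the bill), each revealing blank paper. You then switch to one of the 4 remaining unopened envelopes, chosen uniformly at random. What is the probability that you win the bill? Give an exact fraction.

Your original envelope holds the bill with probability 1/12, so the other 11 collectively hold it with probability 11/12.
The host can always find 7 empty envelopes to open, so the reveals don't change that 11/12; it is now spread over the 4 remaining unopened envelopes.
P(win by switching) = (11/12) · (1/4) = 11/48.

11/48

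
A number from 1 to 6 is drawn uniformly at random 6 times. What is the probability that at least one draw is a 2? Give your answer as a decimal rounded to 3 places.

P(no draw is a 2) = (5/6)^6 ≈ 0.335.
P(at least one) = 1 − 0.335 = 0.665.

0.665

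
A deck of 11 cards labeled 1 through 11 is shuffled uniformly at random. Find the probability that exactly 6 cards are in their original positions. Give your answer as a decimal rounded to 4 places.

0.0005

Choose which 6 of the 11 are fixed: C(11,6) = 462 ways.
The remaining 5 must have no fixed point: D(5) = 44.
P = 462·44/39916800 = 11/21600 ≈ 0.0005.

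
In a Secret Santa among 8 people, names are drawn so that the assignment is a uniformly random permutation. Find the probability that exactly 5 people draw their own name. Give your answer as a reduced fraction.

Choose which 5 of the 8 are fixed: C(8,5) = 56 ways.
The remaining 3 must have no fixed point: D(3) = 2.
P = 56·2/40320 = 1/360.

1/360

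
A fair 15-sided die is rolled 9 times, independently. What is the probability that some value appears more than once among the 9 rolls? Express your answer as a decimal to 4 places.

P(all 9 different) = 15/15 · 14/15 · ··· · 7/15 ≈ 0.0472.
P(at least two equal) = 1 − 0.0472 = 0.9528.

0.9528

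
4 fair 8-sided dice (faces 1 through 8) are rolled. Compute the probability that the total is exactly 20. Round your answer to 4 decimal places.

There are 8^4 = 4096 equally likely outcomes.
The number of ordered 4-tuples from {1,…,8} summing to 20 is 315.
P(sum = 20) = 315/4096 ≈ 0.0769.

0.0769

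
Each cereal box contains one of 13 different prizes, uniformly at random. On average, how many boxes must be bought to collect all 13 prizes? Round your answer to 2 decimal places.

After i distinct types are collected, each trial gives a new one with probability (13−i)/13, so the expected wait for the next new type is 13/(13−i).
E = 13/13 + 13/12 + 13/11 + 13/10 + 13/9 + 13/8 + 13/7 + 13/6 + 13/5 + 13/4 + 13/3 + 13/2 + 13/1 = 1145993/27720 ≈ 41.34.

41.34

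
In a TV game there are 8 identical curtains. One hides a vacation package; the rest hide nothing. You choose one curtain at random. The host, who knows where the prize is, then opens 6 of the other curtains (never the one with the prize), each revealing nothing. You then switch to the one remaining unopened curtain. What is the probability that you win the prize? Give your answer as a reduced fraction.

7/8

Your original curtain holds the prize with probability 1/8, so the other 7 collectively hold it with probability 7/8.
The host can always find 6 empty curtains to open, so the reveals don't change that 7/8; it is now spread over the 1 remaining unopened curtain.
P(win by switching) = (7/8) · (1/1) = 7/8.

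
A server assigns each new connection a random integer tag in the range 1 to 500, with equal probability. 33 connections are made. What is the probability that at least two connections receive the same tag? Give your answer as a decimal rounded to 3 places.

0.660

It's easier to compute the probability that all 33 are distinct.
P(all distinct) = 500/500 · 499/500 · ··· · 468/500 ≈ 0.340.
So the probability of at least one match is 1 − 0.340 = 0.660.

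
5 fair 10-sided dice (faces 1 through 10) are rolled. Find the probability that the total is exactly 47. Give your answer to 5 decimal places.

There are 10^5 = 100000 equally likely outcomes.
The number of ordered 5-tuples from {1,…,10} summing to 47 is 35.
P(sum = 47) = 35/100000 = 7/20000 ≈ 0.00035.

0.00035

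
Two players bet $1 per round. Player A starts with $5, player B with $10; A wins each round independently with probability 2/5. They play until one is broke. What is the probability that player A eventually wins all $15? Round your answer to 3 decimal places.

Let r = q/p = (3/5)/(2/5) = 3/2. The recurrence P(i) = p·P(i+1) + q·P(i−1) with P(0)=0, P(15)=1 gives P(i) = (1 − r^i)/(1 − r^15).
P(5) = (1 − (3/2)^5) / (1 − (3/2)^15) = 1024/67849 ≈ 0.015.

0.015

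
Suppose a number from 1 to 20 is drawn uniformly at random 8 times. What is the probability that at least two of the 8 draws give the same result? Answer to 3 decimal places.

P(all 8 different) = 20/20 · 19/20 · ··· · 13/20 ≈ 0.198.
P(at least two equal) = 1 − 0.198 = 0.802.

0.802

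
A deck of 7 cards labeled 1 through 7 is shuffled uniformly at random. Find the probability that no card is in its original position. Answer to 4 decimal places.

0.3679

This is the derangement probability: permutations of 7 with no fixed point.
D(7) = 7! · (1 − 1/1! + 1/2! − ··· + (−1)^7/7!) = 1854.
P = 1854/5040 = 103/280 ≈ 0.3679.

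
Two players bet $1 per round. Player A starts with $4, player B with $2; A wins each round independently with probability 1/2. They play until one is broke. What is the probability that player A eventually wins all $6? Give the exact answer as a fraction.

With a fair step, P(i) = ½P(i−1) + ½P(i+1) with P(0)=0, P(6)=1 has the linear solution P(i) = i/6.
P(4) = 4/6 = 2/3.

2/3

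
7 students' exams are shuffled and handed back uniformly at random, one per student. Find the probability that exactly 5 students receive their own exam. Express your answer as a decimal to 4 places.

Choose which 5 of the 7 are fixed: C(7,5) = 21 ways.
The remaining 2 must have no fixed point: D(2) = 1.
P = 21·1/5040 = 1/240 ≈ 0.0042.

0.0042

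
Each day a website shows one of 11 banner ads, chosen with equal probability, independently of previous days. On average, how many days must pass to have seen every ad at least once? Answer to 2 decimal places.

33.22

After i distinct types are collected, each trial gives a new one with probability (11−i)/11, so the expected wait for the next new type is 11/(11−i).
E = 11/11 + 11/10 + 11/9 + 11/8 + 11/7 + 11/6 + 11/5 + 11/4 + 11/3 + 11/2 + 11/1 = 83711/2520 ≈ 33.22.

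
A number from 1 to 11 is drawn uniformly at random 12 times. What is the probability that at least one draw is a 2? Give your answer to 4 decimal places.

0.6814

P(no draw is a 2) = (10/11)^12 ≈ 0.3186.
P(at least one) = 1 − 0.3186 = 0.6814.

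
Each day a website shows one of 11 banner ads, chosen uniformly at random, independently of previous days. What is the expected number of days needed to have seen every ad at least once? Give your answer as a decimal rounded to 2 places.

33.22

After i distinct types are collected, each trial gives a new one with probability (11−i)/11, so the expected wait for the next new type is 11/(11−i).
E = 11/11 + 11/10 + 11/9 + 11/8 + 11/7 + 11/6 + 11/5 + 11/4 + 11/3 + 11/2 + 11/1 = 83711/2520 ≈ 33.22.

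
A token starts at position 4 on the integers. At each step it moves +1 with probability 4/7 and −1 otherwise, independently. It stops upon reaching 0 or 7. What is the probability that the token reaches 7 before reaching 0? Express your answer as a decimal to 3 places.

0.789

Let r = q/p = (3/7)/(4/7) = 3/4. The recurrence P(i) = p·P(i+1) + q·P(i−1) with P(0)=0, P(7)=1 gives P(i) = (1 − r^i)/(1 − r^7).
P(4) = (1 − (3/4)^4) / (1 − (3/4)^7) = 11200/14197 ≈ 0.789.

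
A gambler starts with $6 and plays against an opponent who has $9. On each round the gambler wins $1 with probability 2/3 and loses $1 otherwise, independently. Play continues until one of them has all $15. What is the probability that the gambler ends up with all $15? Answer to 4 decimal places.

Let r = q/p = (1/3)/(2/3) = 1/2. The recurrence P(i) = p·P(i+1) + q·P(i−1) with P(0)=0, P(15)=1 gives P(i) = (1 − r^i)/(1 − r^15).
P(6) = (1 − (1/2)^6) / (1 − (1/2)^15) = 4608/4681 ≈ 0.9844.

0.9844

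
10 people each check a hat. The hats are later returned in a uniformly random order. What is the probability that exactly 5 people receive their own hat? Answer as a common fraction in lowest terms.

Choose which 5 of the 10 are fixed: C(10,5) = 252 ways.
The remaining 5 must have no fixed point: D(5) = 44.
P = 252·44/3628800 = 11/3600.

11/3600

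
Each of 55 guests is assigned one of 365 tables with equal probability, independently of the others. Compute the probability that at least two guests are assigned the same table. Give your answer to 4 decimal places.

0.9863

It's easier to compute the probability that all 55 are distinct.
P(all distinct) = 365/365 · 364/365 · ··· · 311/365 ≈ 0.0137.
So the probability of at least one match is 1 − 0.0137 = 0.9863.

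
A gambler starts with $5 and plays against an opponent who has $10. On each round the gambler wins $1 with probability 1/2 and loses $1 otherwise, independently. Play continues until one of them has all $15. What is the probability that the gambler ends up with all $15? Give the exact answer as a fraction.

With a fair step, P(i) = ½P(i−1) + ½P(i+1) with P(0)=0, P(15)=1 has the linear solution P(i) = i/15.
P(5) = 5/15 = 1/3.

1/3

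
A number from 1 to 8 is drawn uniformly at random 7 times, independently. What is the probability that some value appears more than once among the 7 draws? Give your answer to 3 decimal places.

P(all 7 different) = 8/8 · 7/8 · ··· · 2/8 ≈ 0.019.
P(at least two equal) = 1 − 0.019 = 0.981.

0.981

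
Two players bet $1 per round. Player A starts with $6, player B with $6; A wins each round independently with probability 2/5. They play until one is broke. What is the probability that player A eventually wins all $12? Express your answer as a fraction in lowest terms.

Let r = q/p = (3/5)/(2/5) = 3/2. The recurrence P(i) = p·P(i+1) + q·P(i−1) with P(0)=0, P(12)=1 gives P(i) = (1 − r^i)/(1 − r^12).
P(6) = (1 − (3/2)^6) / (1 − (3/2)^12) = 64/793.

64/793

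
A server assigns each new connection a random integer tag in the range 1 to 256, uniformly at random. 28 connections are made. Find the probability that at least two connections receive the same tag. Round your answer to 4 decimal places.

0.7840

It's easier to compute the probability that all 28 are distinct.
P(all distinct) = 256/256 · 255/256 · ··· · 229/256 ≈ 0.2160.
So the probability of at least one match is 1 − 0.2160 = 0.7840.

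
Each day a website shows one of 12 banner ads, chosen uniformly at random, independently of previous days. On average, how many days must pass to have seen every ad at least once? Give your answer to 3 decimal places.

After i distinct types are collected, each trial gives a new one with probability (12−i)/12, so the expected wait for the next new type is 12/(12−i).
E = 12/12 + 12/11 + 12/10 + 12/9 + 12/8 + 12/7 + 12/6 + 12/5 + 12/4 + 12/3 + 12/2 + 12/1 = 86021/2310 ≈ 37.239.

37.239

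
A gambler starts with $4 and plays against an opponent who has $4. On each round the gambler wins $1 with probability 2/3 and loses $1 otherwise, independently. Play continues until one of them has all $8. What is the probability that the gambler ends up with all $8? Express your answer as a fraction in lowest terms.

Let r = q/p = (1/3)/(2/3) = 1/2. The recurrence P(i) = p·P(i+1) + q·P(i−1) with P(0)=0, P(8)=1 gives P(i) = (1 − r^i)/(1 − r^8).
P(4) = (1 − (1/2)^4) / (1 − (1/2)^8) = 16/17.

16/17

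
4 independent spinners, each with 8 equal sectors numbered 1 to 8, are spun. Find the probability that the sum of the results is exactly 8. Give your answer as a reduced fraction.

35/4096

There are 8^4 = 4096 equally likely outcomes.
The number of ordered 4-tuples from {1,…,8} summing to 8 is 35.
P(sum = 8) = 35/4096.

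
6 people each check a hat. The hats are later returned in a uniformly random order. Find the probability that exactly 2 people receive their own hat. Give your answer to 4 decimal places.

0.1875

Choose which 2 of the 6 are fixed: C(6,2) = 15 ways.
The remaining 4 must have no fixed point: D(4) = 9.
P = 15·9/720 = 3/16 ≈ 0.1875.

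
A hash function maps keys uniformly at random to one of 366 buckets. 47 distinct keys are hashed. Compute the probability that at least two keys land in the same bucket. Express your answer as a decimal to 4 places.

It's easier to compute the probability that all 47 are distinct.
P(all distinct) = 366/366 · 365/366 · ··· · 320/366 ≈ 0.0456.
So the probability of at least one match is 1 − 0.0456 = 0.9544.

0.9544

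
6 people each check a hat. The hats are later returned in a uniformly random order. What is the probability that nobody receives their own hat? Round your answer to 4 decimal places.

0.3681

This is the derangement probability: permutations of 6 with no fixed point.
D(6) = 6! · (1 − 1/1! + 1/2! − ··· + (−1)^6/6!) = 265.
P = 265/720 = 53/144 ≈ 0.3681.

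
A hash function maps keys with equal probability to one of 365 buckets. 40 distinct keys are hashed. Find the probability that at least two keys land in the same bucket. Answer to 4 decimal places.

0.8912

It's easier to compute the probability that all 40 are distinct.
P(all distinct) = 365/365 · 364/365 · ··· · 326/365 ≈ 0.1088.
So the probability of at least one match is 1 − 0.1088 = 0.8912.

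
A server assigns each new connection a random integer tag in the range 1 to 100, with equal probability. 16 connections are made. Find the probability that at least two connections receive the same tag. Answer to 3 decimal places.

It's easier to compute the probability that all 16 are distinct.
P(all distinct) = 100/100 · 99/100 · ··· · 85/100 ≈ 0.282.
So the probability of at least one match is 1 − 0.282 = 0.718.

0.718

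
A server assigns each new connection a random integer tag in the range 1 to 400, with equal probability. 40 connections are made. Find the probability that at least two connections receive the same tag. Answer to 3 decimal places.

It's easier to compute the probability that all 40 are distinct.
P(all distinct) = 400/400 · 399/400 · ··· · 361/400 ≈ 0.133.
So the probability of at least one match is 1 − 0.133 = 0.867.

0.867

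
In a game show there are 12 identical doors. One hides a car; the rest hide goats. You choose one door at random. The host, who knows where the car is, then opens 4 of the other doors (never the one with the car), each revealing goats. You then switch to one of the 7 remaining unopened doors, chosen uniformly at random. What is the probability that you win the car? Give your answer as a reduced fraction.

Your original door holds the car with probability 1/12, so the other 11 collectively hold it with probability 11/12.
The host can always find 4 empty doors to open, so the reveals don't change that 11/12; it is now spread over the 7 remaining unopened doors.
P(win by switching) = (11/12) · (1/7) = 11/84.

11/84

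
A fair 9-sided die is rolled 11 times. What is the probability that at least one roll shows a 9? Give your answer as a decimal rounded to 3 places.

0.726

P(no roll shows a 9) = (8/9)^11 ≈ 0.274.
P(at least one) = 1 − 0.274 = 0.726.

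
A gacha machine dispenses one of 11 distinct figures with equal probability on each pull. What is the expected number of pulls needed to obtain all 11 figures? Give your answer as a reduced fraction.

83711/2520

After i distinct types are collected, each trial gives a new one with probability (11−i)/11, so the expected wait for the next new type is 11/(11−i).
E = 11/11 + 11/10 + 11/9 + 11/8 + 11/7 + 11/6 + 11/5 + 11/4 + 11/3 + 11/2 + 11/1 = 83711/2520.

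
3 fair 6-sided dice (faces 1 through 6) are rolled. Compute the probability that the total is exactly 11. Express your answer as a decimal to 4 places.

0.1250

There are 6^3 = 216 equally likely outcomes.
The number of ordered 3-tuples from {1,…,6} summing to 11 is 27.
P(sum = 11) = 27/216 = 1/8 ≈ 0.1250.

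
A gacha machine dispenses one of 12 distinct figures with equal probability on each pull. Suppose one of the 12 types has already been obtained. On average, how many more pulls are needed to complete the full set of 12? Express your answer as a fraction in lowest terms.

Starting from 1 distinct type, each trial gives a new one with probability (12−i)/12 when i types are held, so the wait for the next new type is 12/(12−i).
E = 12/11 + 12/10 + 12/9 + 12/8 + 12/7 + 12/6 + 12/5 + 12/4 + 12/3 + 12/2 + 12/1 = 83711/2310.

83711/2310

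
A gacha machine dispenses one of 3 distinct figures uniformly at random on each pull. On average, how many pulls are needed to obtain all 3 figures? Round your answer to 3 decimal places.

5.500

After i distinct types are collected, each trial gives a new one with probability (3−i)/3, so the expected wait for the next new type is 3/(3−i).
E = 3/3 + 3/2 + 3/1 = 11/2 ≈ 5.500.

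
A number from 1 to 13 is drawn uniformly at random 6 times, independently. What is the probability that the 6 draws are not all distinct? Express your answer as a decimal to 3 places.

0.744

P(all 6 different) = 13/13 · 12/13 · ··· · 8/13 ≈ 0.256.
P(at least two equal) = 1 − 0.256 = 0.744.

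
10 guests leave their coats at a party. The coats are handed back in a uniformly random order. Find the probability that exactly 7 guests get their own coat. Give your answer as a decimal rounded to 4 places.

0.0001

Choose which 7 of the 10 are fixed: C(10,7) = 120 ways.
The remaining 3 must have no fixed point: D(3) = 2.
P = 120·2/3628800 = 1/15120 ≈ 0.0001.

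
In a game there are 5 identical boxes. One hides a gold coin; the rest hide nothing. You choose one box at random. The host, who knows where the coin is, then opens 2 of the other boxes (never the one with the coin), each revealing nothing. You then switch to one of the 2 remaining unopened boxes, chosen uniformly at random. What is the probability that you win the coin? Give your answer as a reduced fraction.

Your original box holds the coin with probability 1/5, so the other 4 collectively hold it with probability 4/5.
The host can always find 2 empty boxes to open, so the reveals don't change that 4/5; it is now spread over the 2 remaining unopened boxes.
P(win by switching) = (4/5) · (1/2) = 2/5.

2/5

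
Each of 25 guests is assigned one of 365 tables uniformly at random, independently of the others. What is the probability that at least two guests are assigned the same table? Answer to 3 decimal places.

It's easier to compute the probability that all 25 are distinct.
P(all distinct) = 365/365 · 364/365 · ··· · 341/365 ≈ 0.431.
So the probability of at least one match is 1 − 0.431 = 0.569.

0.569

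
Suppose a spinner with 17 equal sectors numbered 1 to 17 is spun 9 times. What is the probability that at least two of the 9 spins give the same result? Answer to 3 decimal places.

P(all 9 different) = 17/17 · 16/17 · ··· · 9/17 ≈ 0.074.
P(at least two equal) = 1 − 0.074 = 0.926.

0.926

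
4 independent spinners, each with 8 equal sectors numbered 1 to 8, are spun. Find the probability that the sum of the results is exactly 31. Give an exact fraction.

There are 8^4 = 4096 equally likely outcomes.
The number of ordered 4-tuples from {1,…,8} summing to 31 is 4.
P(sum = 31) = 4/4096 = 1/1024.

1/1024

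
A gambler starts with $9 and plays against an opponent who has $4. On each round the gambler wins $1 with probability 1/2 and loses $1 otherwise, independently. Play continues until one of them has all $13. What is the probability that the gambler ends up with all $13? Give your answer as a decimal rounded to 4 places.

With a fair step, P(i) = ½P(i−1) + ½P(i+1) with P(0)=0, P(13)=1 has the linear solution P(i) = i/13.
P(9) = 9/13 ≈ 0.6923.

0.6923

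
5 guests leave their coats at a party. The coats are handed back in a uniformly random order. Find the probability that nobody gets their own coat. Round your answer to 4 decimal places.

This is the derangement probability: permutations of 5 with no fixed point.
D(5) = 5! · (1 − 1/1! + 1/2! − ··· + (−1)^5/5!) = 44.
P = 44/120 = 11/30 ≈ 0.3667.

0.3667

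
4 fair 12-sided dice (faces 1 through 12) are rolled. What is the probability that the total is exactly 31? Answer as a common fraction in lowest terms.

There are 12^4 = 20736 equally likely outcomes.
The number of ordered 4-tuples from {1,…,12} summing to 31 is 916.
P(sum = 31) = 916/20736 = 229/5184.

229/5184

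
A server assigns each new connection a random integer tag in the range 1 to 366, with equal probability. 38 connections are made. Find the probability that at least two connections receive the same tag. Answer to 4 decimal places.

It's easier to compute the probability that all 38 are distinct.
P(all distinct) = 366/366 · 365/366 · ··· · 329/366 ≈ 0.1367.
So the probability of at least one match is 1 − 0.1367 = 0.8633.

0.8633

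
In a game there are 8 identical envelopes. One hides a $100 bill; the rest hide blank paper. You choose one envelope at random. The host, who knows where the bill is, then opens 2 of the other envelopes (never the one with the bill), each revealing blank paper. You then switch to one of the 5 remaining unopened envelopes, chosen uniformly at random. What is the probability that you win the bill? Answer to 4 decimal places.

0.1750

Your original envelope holds the bill with probability 1/8, so the other 7 collectively hold it with probability 7/8.
The host can always find 2 empty envelopes to open, so the reveals don't change that 7/8; it is now spread over the 5 remaining unopened envelopes.
P(win by switching) = (7/8) · (1/5) = 7/40 ≈ 0.1750.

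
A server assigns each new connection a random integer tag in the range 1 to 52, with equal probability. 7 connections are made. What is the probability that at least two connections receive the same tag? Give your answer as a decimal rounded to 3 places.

It's easier to compute the probability that all 7 are distinct.
P(all distinct) = 52/52 · 51/52 · ··· · 46/52 ≈ 0.656.
So the probability of at least one match is 1 − 0.656 = 0.344.

0.344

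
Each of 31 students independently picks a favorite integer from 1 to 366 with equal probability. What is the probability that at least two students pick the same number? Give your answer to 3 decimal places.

It's easier to compute the probability that all 31 are distinct.
P(all distinct) = 366/366 · 365/366 · ··· · 336/366 ≈ 0.271.
So the probability of at least one match is 1 − 0.271 = 0.729.

0.729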